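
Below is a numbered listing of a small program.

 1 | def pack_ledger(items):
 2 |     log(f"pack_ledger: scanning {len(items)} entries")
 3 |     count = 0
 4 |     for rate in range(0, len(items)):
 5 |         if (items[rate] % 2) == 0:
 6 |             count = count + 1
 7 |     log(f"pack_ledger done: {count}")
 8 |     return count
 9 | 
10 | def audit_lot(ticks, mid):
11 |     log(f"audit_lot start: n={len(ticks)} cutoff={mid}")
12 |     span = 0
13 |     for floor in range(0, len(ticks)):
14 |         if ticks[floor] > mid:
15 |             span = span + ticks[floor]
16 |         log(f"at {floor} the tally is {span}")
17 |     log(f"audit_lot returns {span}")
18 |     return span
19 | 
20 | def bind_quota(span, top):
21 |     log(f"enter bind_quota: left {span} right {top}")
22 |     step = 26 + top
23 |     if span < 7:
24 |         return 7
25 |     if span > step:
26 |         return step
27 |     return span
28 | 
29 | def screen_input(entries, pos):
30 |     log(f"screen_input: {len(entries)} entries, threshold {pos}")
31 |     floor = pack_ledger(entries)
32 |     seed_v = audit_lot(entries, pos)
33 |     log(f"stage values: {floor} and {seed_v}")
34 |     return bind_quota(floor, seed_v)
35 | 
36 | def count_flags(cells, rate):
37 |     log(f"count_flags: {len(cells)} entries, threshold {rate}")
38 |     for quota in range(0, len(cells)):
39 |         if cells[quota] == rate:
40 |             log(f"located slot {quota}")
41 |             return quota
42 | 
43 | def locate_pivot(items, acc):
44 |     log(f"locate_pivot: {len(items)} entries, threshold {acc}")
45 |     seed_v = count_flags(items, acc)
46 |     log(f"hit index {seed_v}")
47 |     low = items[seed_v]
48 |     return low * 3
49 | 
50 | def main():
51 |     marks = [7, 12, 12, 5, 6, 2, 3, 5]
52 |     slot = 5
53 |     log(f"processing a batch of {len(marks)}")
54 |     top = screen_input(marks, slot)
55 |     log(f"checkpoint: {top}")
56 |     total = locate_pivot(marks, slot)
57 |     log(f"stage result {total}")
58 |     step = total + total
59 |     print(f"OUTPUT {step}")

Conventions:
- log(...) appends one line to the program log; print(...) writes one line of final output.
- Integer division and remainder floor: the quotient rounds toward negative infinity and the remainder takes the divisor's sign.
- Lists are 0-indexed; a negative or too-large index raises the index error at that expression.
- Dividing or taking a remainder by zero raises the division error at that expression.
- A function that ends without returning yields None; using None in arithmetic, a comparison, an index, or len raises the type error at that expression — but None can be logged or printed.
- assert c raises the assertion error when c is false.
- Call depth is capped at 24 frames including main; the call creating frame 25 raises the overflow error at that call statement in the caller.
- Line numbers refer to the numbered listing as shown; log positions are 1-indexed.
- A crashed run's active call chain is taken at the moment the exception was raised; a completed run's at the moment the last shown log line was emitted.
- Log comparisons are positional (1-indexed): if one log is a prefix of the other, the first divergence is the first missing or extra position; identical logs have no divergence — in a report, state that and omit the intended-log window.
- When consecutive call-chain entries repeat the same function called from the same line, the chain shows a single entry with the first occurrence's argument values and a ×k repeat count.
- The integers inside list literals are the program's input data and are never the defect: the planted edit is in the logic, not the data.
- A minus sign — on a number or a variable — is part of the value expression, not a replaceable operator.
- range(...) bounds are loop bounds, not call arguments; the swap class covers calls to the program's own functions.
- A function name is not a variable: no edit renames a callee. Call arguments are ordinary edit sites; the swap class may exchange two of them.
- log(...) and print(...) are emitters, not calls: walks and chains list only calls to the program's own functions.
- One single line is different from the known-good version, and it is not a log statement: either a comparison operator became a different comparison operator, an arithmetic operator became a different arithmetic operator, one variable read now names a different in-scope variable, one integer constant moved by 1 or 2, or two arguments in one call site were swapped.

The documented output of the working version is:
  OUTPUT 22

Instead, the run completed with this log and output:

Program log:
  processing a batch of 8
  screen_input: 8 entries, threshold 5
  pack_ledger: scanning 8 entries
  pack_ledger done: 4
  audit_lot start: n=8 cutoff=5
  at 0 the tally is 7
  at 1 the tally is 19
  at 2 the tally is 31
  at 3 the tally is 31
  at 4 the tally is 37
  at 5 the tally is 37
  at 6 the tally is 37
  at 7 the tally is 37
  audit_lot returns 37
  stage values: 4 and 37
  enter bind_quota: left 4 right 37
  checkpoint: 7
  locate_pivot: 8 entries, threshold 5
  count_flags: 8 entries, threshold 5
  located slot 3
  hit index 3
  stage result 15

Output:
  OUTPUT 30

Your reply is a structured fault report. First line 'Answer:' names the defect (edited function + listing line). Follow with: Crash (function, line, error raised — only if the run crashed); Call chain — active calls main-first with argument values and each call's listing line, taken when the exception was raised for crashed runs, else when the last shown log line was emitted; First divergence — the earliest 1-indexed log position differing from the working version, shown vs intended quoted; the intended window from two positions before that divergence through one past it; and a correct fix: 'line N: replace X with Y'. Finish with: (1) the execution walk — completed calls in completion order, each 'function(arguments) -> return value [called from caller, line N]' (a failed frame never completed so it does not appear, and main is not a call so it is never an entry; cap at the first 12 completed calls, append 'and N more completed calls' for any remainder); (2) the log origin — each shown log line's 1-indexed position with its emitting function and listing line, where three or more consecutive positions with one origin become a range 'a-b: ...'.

Answer: the defect is in main at line 58.
Key observation: No log line changed; the fault shows up purely in the output.
Call chain: main.
First divergence: none (the log streams are identical).
Execution walk:
  pack_ledger([7, 12, 12, 5, 6, 2, 3, 5]) -> 4  [called from screen_input, line 31]
  audit_lot([7, 12, 12, 5, 6, 2, 3, 5], 5) -> 37  [called from screen_input, line 32]
  bind_quota(4, 37) -> 7  [called from screen_input, line 34]
  screen_input([7, 12, 12, 5, 6, 2, 3, 5], 5) -> 7  [called from main, line 54]
  count_flags([7, 12, 12, 5, 6, 2, 3, 5], 5) -> 3  [called from locate_pivot, line 45]
  locate_pivot([7, 12, 12, 5, 6, 2, 3, 5], 5) -> 15  [called from main, line 56]
Log origin:
  1: from main, line 53
  2: from screen_input, line 30
  3: from pack_ledger, line 2
  4: from pack_ledger, line 7
  5: from audit_lot, line 11
  6-13: from audit_lot, line 16
  14: from audit_lot, line 17
  15: from screen_input, line 33
  16: from bind_quota, line 21
  17: from main, line 55
  18: from locate_pivot, line 44
  19: from count_flags, line 37
  20: from count_flags, line 40
  21: from locate_pivot, line 46
  22: from main, line 57
A correct fix: line 58: replace `total + total` with `top + total`.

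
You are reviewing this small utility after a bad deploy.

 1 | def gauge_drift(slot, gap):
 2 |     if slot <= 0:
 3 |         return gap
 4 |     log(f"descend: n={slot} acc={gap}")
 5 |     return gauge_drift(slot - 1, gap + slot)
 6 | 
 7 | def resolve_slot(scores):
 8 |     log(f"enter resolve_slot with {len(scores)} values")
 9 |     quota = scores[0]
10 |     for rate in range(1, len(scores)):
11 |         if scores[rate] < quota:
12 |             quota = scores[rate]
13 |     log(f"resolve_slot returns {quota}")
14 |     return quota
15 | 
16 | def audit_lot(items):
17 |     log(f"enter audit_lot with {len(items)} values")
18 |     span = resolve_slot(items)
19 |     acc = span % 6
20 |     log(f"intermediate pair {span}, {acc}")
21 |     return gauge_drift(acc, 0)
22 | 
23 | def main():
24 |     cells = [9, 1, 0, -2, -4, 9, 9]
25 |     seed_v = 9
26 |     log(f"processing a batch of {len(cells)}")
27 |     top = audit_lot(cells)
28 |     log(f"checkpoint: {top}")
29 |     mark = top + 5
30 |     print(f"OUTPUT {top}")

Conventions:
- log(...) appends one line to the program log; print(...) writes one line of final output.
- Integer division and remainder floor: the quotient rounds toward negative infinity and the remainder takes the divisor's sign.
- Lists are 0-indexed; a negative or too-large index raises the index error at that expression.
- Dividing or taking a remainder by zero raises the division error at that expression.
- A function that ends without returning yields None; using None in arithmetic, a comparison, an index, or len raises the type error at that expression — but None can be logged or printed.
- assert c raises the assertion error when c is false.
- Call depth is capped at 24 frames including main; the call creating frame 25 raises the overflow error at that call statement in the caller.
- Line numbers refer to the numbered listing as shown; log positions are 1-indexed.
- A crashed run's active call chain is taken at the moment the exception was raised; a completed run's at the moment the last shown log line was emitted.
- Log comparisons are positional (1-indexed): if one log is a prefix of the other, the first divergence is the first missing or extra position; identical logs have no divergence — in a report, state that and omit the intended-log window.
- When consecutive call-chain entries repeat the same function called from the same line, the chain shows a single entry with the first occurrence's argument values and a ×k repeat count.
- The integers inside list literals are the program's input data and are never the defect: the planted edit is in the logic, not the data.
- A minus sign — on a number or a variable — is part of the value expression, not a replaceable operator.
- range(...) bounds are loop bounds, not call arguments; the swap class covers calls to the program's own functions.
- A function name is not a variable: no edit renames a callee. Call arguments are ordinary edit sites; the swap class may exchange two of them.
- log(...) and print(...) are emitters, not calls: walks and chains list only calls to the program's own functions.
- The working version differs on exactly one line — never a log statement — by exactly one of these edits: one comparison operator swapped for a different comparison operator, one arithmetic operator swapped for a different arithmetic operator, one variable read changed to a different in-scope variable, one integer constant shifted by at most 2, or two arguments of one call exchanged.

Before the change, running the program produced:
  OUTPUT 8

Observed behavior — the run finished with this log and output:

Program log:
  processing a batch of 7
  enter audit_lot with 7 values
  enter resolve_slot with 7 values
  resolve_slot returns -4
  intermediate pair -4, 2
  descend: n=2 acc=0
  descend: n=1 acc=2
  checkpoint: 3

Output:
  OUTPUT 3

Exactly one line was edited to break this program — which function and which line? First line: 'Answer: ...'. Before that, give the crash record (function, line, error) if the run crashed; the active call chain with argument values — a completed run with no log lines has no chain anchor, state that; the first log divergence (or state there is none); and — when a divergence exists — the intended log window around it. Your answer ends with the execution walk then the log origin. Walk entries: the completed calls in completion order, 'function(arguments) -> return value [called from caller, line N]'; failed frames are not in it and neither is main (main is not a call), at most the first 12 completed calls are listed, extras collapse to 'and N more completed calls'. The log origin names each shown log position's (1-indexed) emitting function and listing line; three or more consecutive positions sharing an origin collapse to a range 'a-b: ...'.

Answer: the defect is in main at line 30.
Key fact: The logs agree in full; only the final output differs.
Call chain: main.
First divergence: there is none — every log position agrees.
Execution walk:
  resolve_slot([9, 1, 0, -2, -4, 9, 9]) -> -4  [called from audit_lot, line 18]
  gauge_drift(0, 3) -> 3  [called from gauge_drift, line 5]
  gauge_drift(1, 2) -> 3  [called from gauge_drift, line 5]
  gauge_drift(2, 0) -> 3  [called from audit_lot, line 21]
  audit_lot([9, 1, 0, -2, -4, 9, 9]) -> 3  [called from main, line 27]
Log origin:
  1: emitted by main (line 26)
  2: emitted by audit_lot (line 17)
  3: emitted by resolve_slot (line 8)
  4: emitted by resolve_slot (line 13)
  5: emitted by audit_lot (line 20)
  6: emitted by gauge_drift (line 4)
  7: emitted by gauge_drift (line 4)
  8: emitted by main (line 28)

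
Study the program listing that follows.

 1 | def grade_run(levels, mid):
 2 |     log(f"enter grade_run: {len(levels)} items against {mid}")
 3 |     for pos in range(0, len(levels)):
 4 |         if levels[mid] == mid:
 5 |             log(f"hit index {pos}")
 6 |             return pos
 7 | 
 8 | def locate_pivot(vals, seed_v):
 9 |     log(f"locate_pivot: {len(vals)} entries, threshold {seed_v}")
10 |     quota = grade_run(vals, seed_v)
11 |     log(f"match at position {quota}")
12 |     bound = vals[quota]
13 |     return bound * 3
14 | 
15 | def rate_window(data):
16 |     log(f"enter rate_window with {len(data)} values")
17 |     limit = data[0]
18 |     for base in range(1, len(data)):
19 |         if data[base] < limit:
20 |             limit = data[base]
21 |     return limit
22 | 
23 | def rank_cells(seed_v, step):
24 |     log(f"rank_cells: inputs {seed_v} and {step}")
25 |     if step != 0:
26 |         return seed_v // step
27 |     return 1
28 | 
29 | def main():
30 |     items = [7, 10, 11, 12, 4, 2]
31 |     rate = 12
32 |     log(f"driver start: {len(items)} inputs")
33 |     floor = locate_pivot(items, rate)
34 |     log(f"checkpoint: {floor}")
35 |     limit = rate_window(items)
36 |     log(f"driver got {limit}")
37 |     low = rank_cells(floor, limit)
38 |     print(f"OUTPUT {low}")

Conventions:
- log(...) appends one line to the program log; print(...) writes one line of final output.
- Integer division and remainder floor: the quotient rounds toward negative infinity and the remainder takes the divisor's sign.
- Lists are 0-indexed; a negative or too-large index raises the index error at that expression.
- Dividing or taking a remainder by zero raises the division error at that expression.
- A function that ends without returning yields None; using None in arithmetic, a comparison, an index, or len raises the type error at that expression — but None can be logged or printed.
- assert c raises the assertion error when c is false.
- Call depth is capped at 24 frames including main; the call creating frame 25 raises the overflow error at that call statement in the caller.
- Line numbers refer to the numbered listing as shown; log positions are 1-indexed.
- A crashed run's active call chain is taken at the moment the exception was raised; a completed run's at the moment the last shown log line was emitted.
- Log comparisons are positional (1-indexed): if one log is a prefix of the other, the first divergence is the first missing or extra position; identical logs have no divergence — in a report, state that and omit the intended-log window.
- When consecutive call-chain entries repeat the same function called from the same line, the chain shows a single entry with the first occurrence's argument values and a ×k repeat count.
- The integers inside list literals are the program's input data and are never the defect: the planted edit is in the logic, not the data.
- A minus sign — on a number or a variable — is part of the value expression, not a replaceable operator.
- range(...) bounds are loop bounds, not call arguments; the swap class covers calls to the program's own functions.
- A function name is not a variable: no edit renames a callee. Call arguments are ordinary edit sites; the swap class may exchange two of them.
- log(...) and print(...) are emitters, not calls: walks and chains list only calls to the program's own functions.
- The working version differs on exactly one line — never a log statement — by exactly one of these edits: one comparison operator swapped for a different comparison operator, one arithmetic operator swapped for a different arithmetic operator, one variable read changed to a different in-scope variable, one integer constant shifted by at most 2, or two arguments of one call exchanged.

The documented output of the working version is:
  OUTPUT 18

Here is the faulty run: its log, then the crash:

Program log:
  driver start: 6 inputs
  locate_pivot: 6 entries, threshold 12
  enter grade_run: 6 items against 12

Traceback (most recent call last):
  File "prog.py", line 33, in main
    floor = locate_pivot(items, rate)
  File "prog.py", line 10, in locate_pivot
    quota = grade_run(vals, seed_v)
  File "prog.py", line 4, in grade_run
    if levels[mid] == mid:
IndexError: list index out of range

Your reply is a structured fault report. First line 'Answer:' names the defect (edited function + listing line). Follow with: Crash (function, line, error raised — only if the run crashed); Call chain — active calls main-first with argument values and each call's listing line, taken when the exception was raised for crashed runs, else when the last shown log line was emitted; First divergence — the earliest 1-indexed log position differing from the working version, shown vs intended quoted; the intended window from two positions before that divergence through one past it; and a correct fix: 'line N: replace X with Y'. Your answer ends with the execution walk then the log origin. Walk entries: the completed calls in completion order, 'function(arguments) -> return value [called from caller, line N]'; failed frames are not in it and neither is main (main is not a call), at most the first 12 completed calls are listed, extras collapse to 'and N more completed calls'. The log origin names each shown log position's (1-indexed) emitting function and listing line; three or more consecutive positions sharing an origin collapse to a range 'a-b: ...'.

Answer: the defect is in grade_run at line 4.
Key observation: The faulty run's log stops after 3 lines; the working version's next line would be 'hit index 3'.
Crash: grade_run, line 4, IndexError.
Call chain: main -> locate_pivot([7, 10, 11, 12, 4, 2], 12) (called at line 33) -> grade_run([7, 10, 11, 12, 4, 2], 12) (called at line 10).
First divergence: position 4; the shown log stops at 3 lines while the working version next logs 'hit index 3'.
Intended log window:
  2: locate_pivot: 6 entries, threshold 12
  3: enter grade_run: 6 items against 12
  4: hit index 3
  5: match at position 3
Execution walk:
  (no call completed)
Log line origins:
  1: logged in main at line 32
  2: logged in locate_pivot at line 9
  3: logged in grade_run at line 2
A correct fix: line 4: replace `levels[mid]` with `levels[pos]`.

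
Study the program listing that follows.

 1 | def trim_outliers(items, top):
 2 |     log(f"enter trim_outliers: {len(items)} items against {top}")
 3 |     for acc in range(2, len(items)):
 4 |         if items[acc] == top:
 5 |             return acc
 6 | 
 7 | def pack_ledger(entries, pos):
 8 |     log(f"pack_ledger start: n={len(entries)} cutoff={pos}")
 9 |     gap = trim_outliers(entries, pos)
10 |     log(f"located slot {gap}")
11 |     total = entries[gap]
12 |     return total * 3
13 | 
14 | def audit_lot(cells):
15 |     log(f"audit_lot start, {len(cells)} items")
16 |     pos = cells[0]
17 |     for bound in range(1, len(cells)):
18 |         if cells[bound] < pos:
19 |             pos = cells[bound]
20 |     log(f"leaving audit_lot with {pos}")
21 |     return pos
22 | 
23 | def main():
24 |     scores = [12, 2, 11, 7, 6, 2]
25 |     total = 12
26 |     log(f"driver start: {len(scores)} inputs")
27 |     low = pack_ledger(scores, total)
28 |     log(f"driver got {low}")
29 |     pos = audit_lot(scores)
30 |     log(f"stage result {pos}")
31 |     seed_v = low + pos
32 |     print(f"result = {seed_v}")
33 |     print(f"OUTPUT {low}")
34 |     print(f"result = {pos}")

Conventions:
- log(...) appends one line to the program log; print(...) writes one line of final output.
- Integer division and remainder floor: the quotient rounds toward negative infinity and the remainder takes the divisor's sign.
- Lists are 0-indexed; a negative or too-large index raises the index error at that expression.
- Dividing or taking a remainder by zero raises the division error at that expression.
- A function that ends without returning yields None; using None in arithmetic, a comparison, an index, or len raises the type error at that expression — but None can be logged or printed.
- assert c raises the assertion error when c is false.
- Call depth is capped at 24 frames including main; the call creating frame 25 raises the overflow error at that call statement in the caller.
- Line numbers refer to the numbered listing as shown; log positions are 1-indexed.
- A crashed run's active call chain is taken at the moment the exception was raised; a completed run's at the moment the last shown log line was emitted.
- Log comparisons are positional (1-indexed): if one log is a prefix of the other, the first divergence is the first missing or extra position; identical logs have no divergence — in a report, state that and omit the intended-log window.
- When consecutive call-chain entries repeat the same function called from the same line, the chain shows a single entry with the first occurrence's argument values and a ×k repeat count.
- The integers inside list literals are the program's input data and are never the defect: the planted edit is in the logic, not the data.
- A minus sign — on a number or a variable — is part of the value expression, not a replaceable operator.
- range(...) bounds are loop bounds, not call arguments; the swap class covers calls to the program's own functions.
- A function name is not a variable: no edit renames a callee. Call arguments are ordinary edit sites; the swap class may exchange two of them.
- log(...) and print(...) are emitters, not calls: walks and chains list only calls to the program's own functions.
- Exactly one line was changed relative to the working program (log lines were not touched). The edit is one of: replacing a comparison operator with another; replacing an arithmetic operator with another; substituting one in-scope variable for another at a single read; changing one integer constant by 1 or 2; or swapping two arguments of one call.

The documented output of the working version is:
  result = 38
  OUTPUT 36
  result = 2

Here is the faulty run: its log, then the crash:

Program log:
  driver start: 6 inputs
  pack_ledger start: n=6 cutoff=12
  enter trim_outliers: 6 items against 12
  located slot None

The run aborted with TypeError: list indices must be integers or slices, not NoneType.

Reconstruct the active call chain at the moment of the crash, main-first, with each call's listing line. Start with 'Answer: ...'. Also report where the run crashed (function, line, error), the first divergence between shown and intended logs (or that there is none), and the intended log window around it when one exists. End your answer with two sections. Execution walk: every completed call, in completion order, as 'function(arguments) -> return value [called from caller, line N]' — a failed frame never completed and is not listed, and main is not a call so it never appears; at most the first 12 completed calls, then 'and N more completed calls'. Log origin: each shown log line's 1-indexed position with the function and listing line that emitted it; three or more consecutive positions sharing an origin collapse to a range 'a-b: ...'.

Answer: main -> pack_ledger (called at line 27).
Key fact: The log first diverges at position 4: the faulty run prints 'located slot None' where the working version prints 'located slot 0'.
Crash: pack_ledger, line 11, TypeError.
First divergence: at position 4 the run shows 'located slot None' where the working version logs 'located slot 0'.
Intended log window:
  2: pack_ledger start: n=6 cutoff=12
  3: enter trim_outliers: 6 items against 12
  4: located slot 0
  5: driver got 36
Execution walk:
  trim_outliers([12, 2, 11, 7, 6, 2], 12) -> None  [called from pack_ledger, line 9]
Log line origins:
  1 — main, line 26
  2 — pack_ledger, line 8
  3 — trim_outliers, line 2
  4 — pack_ledger, line 10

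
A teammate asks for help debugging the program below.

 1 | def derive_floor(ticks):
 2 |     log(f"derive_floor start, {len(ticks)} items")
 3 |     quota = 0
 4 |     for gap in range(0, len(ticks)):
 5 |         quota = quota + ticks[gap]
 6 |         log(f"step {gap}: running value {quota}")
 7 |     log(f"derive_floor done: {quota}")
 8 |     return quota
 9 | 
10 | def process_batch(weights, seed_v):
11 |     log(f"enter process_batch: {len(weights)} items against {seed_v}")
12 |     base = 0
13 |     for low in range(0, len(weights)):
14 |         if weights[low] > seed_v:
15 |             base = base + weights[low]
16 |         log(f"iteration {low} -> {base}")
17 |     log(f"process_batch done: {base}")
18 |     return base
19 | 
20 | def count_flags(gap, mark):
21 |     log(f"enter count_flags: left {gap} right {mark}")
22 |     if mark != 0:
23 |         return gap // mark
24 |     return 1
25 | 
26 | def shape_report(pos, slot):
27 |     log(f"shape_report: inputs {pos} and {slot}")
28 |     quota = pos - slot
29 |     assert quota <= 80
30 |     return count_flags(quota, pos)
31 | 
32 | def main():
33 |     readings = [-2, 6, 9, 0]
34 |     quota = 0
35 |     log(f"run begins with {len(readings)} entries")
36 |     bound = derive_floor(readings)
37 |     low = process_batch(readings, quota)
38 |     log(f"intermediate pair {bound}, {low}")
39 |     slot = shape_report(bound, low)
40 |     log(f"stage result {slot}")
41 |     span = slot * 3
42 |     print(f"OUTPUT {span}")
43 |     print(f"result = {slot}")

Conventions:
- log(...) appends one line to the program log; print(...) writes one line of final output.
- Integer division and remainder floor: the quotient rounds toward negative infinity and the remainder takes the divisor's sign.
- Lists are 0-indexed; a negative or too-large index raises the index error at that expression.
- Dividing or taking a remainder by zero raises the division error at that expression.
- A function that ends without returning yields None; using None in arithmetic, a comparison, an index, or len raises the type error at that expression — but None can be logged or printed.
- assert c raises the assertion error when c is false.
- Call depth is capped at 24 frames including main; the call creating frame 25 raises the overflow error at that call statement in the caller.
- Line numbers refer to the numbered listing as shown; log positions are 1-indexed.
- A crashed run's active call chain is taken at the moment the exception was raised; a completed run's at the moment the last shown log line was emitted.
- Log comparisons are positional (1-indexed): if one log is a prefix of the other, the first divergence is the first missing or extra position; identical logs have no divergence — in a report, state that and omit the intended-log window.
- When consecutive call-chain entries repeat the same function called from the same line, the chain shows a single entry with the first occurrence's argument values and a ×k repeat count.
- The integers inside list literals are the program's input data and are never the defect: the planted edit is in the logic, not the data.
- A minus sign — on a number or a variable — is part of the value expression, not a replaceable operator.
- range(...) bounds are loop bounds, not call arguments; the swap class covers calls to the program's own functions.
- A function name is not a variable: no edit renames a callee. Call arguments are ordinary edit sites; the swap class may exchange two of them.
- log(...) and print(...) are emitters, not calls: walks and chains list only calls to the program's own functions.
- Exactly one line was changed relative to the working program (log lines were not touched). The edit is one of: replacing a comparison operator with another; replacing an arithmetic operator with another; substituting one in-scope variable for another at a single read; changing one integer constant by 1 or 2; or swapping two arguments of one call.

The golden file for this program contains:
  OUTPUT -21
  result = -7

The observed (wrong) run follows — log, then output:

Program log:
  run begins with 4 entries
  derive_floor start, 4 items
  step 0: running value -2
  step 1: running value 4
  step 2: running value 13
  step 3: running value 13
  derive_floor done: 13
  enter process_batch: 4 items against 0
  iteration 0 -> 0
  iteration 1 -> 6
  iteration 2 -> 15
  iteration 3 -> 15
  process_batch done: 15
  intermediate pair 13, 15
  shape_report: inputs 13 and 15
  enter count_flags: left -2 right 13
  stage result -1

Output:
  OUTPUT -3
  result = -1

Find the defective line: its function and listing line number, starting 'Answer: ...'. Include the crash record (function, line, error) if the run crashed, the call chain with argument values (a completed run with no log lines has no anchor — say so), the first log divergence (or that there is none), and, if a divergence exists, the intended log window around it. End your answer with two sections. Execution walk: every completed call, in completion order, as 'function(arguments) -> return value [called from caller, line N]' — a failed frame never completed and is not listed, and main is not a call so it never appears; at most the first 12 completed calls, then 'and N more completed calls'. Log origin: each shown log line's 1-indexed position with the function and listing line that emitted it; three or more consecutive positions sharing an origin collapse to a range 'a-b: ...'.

Answer: the defect is in shape_report at line 30.
Key fact: The log first diverges at position 16: the faulty run prints 'enter count_flags: left -2 right 13' where the working version prints 'enter count_flags: left 13 right -2'.
Call chain: main.
First divergence: position 16; shown 'enter count_flags: left -2 right 13' vs intended 'enter count_flags: left 13 right -2'.
Intended log window:
  14: intermediate pair 13, 15
  15: shape_report: inputs 13 and 15
  16: enter count_flags: left 13 right -2
  17: stage result -7
Execution walk:
  derive_floor([-2, 6, 9, 0]) -> 13  [called from main, line 36]
  process_batch([-2, 6, 9, 0], 0) -> 15  [called from main, line 37]
  count_flags(-2, 13) -> -1  [called from shape_report, line 30]
  shape_report(13, 15) -> -1  [called from main, line 39]
Log origin:
  1: logged in main at line 35
  2: logged in derive_floor at line 2
  3-6: logged in derive_floor at line 6
  7: logged in derive_floor at line 7
  8: logged in process_batch at line 11
  9-12: logged in process_batch at line 16
  13: logged in process_batch at line 17
  14: logged in main at line 38
  15: logged in shape_report at line 27
  16: logged in count_flags at line 21
  17: logged in main at line 40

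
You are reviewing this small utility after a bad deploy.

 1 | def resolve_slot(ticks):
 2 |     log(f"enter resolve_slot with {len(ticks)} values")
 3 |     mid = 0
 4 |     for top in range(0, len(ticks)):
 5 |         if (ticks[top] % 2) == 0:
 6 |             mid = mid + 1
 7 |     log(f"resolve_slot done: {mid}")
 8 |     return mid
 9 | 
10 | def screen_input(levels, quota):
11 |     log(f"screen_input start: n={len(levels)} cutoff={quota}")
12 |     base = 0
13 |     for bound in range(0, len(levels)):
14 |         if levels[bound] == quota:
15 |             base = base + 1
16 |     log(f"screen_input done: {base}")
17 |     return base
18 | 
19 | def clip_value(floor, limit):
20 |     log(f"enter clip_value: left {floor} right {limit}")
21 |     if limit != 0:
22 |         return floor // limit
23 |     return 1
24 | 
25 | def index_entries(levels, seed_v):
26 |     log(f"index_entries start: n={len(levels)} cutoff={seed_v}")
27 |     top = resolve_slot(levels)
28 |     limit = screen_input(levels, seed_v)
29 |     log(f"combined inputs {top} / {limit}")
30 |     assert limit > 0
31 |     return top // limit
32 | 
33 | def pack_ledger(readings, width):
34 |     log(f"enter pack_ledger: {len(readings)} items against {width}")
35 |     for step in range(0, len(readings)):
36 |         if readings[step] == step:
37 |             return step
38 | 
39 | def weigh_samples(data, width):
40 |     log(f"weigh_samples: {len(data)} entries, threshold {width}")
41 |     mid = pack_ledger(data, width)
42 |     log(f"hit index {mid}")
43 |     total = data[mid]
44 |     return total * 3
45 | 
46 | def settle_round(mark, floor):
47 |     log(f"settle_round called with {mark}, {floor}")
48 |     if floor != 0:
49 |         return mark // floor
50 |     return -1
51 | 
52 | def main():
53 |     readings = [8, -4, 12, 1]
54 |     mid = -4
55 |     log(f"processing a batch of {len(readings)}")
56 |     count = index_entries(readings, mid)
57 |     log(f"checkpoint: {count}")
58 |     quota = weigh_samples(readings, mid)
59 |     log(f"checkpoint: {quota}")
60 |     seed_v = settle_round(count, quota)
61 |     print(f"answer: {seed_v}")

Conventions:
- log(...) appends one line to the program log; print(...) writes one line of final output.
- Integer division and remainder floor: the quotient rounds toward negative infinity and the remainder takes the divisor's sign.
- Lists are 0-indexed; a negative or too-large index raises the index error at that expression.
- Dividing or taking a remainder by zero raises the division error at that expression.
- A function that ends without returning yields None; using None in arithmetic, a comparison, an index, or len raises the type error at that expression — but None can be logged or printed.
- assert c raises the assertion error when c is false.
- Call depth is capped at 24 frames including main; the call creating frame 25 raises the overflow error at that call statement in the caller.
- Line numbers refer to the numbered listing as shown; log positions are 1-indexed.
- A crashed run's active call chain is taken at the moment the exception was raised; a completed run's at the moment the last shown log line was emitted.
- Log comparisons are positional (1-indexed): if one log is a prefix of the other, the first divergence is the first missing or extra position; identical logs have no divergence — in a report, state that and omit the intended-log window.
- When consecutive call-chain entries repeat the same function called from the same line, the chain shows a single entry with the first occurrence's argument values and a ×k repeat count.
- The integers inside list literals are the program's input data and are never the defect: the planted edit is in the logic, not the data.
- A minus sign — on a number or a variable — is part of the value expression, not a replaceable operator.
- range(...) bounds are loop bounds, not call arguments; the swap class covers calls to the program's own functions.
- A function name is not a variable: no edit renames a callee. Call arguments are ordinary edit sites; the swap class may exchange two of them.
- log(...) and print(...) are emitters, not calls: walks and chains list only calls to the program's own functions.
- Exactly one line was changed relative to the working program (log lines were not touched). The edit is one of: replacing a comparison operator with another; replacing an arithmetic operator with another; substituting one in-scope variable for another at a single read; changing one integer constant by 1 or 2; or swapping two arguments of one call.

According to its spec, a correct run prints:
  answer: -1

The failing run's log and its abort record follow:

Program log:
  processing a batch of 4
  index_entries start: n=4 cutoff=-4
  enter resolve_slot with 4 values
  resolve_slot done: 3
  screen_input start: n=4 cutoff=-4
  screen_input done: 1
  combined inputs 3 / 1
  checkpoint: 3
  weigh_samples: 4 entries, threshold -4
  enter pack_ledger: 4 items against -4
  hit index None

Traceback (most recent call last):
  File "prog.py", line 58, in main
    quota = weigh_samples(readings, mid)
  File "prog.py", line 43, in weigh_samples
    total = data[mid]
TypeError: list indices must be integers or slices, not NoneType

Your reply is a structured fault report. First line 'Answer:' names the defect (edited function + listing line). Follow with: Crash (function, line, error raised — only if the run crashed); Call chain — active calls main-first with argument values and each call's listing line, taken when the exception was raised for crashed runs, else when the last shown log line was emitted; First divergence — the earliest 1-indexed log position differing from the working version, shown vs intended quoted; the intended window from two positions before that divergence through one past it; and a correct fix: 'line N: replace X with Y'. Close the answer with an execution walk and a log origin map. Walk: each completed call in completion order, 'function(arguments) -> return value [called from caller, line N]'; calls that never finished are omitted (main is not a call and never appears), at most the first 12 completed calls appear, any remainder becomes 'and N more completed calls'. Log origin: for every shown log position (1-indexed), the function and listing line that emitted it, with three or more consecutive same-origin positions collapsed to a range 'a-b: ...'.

Answer: the defect is in pack_ledger at line 36.
Key observation: Everything matches until log position 11, which reads 'hit index None' in place of 'hit index 1'.
Crash: weigh_samples, line 43, TypeError.
Call chain: main -> weigh_samples([8, -4, 12, 1], -4) (called at line 58).
First divergence: position 11 — shown 'hit index None', intended 'hit index 1'.
Intended log window:
  9: weigh_samples: 4 entries, threshold -4
  10: enter pack_ledger: 4 items against -4
  11: hit index 1
  12: checkpoint: -12
Execution walk:
  resolve_slot([8, -4, 12, 1]) -> 3  [called from index_entries, line 27]
  screen_input([8, -4, 12, 1], -4) -> 1  [called from index_entries, line 28]
  index_entries([8, -4, 12, 1], -4) -> 3  [called from main, line 56]
  pack_ledger([8, -4, 12, 1], -4) -> None  [called from weigh_samples, line 41]
Log origins:
  1: from main, line 55
  2: from index_entries, line 26
  3: from resolve_slot, line 2
  4: from resolve_slot, line 7
  5: from screen_input, line 11
  6: from screen_input, line 16
  7: from index_entries, line 29
  8: from main, line 57
  9: from weigh_samples, line 40
  10: from pack_ledger, line 34
  11: from weigh_samples, line 42
A correct fix: line 36: replace `readings[step] == step` with `readings[step] == width`.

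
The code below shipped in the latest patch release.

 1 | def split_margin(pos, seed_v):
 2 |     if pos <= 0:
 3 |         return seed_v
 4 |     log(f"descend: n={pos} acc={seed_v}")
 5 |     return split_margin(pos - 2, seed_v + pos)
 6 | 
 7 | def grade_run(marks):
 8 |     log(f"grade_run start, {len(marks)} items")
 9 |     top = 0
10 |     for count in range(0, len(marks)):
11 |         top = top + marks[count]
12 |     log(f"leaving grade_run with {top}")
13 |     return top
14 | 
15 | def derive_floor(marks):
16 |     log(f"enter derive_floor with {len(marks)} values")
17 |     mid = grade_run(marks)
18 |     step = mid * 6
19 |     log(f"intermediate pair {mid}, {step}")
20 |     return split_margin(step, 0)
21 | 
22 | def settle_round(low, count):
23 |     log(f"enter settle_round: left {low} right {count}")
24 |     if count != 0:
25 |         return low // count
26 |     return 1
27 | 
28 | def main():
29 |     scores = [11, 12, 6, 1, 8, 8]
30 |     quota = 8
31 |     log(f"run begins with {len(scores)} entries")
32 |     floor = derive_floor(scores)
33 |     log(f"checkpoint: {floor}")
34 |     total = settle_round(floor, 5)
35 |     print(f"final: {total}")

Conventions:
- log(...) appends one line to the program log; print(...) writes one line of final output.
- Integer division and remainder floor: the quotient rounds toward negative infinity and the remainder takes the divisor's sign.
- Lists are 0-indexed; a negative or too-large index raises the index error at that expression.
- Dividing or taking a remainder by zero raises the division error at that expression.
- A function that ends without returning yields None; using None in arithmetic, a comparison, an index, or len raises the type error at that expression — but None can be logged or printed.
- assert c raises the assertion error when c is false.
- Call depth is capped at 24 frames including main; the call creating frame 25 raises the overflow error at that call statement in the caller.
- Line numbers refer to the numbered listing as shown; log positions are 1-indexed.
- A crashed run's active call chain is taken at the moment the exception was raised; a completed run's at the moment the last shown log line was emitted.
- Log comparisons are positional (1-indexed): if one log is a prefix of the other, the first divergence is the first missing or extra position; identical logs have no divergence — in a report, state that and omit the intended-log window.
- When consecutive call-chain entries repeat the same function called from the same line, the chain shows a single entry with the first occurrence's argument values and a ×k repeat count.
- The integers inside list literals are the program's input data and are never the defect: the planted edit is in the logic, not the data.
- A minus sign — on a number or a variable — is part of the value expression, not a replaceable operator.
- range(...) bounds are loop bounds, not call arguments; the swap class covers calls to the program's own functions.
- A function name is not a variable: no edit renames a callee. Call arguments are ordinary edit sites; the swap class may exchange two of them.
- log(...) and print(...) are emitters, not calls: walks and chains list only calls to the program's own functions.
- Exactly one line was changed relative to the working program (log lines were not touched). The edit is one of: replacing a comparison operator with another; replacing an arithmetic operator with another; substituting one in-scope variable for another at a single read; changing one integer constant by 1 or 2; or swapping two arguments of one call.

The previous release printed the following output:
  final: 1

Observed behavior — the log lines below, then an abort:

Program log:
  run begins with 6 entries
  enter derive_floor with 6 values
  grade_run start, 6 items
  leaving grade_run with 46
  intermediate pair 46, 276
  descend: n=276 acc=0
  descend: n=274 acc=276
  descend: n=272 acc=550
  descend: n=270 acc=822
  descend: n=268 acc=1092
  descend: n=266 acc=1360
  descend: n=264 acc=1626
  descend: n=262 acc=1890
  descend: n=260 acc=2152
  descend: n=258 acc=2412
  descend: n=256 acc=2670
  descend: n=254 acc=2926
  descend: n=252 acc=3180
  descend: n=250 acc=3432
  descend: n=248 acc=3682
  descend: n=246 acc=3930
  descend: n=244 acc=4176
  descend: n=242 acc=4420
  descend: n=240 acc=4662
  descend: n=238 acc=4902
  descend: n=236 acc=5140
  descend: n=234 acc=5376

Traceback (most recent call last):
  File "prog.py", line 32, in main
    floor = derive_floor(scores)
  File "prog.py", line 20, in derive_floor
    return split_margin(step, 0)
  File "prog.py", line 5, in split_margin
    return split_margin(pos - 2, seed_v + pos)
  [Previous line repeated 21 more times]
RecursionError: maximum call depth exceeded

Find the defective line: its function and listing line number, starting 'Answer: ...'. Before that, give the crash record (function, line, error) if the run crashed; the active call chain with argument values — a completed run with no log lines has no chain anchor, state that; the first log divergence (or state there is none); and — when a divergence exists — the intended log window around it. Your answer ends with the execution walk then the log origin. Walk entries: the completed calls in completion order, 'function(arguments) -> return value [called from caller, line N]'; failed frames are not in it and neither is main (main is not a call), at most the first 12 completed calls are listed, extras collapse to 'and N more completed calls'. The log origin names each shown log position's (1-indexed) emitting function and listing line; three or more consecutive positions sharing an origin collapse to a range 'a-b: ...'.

Answer: the defect is in derive_floor at line 18.
Key fact: At log position 5 the runs split — shown 'intermediate pair 46, 276', but the working version logs 'intermediate pair 46, 4'.
Crash: split_margin, line 5, RecursionError.
Call chain: main -> derive_floor([11, 12, 6, 1, 8, 8]) (called at line 32) -> split_margin(276, 0) (called at line 20) -> split_margin(274, 276) (called at line 5) ×21.
First divergence: position 5 — shown 'intermediate pair 46, 276', intended 'intermediate pair 46, 4'.
Intended log window:
  3: grade_run start, 6 items
  4: leaving grade_run with 46
  5: intermediate pair 46, 4
  6: descend: n=4 acc=0
Execution walk:
  grade_run([11, 12, 6, 1, 8, 8]) -> 46  [called from derive_floor, line 17]
Log origins:
  1: emitted by main (line 31)
  2: emitted by derive_floor (line 16)
  3: emitted by grade_run (line 8)
  4: emitted by grade_run (line 12)
  5: emitted by derive_floor (line 19)
  6-27: emitted by split_margin (line 4)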